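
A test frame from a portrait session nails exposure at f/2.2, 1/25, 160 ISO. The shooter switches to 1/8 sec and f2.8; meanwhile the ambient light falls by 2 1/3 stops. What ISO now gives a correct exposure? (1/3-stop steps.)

ISO 400

Scene light: 2 1/3 stops darker.
Shutter speed: 1/25 → 1/20 → 1/15 → 1/13 → 1/10 → 1/8 — 1 2/3 stops slower (brighter).
Aperture: f/2.2 → f/2.5 → f/2.8 — 2/3 stop smaller aperture (darker).
Net so far: 1 1/3 stops darker. ISO: 160 → 200 → 250 → 320 → 400.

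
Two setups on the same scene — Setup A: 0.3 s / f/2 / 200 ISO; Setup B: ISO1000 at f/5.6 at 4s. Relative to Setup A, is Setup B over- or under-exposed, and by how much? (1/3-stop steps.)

3 stops brighter

Aperture: f/2 → f/2.2 → f/2.5 → f/2.8 → f/3.2 → f/3.5 → f/4 → f/4.5 → f/5 → f/5.6 — 3 stops narrower (darker).
Shutter speed: 0.3 → 0.4 → 0.5 → 0.6 → 0.8 → 1 → 1.3 → 1.6 → 2 → 2.5 → 3.2 → 4 — 3 2/3 stops slower (brighter).
ISO: 200 → 250 → 320 → 400 → 500 → 640 → 800 → 1000 — 2 1/3 stops higher (brighter).
Net: −3 +3 2/3 +2 1/3 = +3 stops.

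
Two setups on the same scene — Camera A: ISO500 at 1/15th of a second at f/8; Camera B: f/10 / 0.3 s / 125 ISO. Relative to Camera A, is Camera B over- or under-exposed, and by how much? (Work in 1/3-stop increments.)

Aperture: f/8 → f/9 → f/10 — 2/3 stop stopped down (darker).
Shutter speed: 1/15 → 1/13 → 1/10 → 1/8 → 1/6 → 1/5 → 1/4 → 0.3 — 2 1/3 stops slower (brighter).
ISO: 500 → 400 → 320 → 250 → 200 → 160 → 125 — 2 stops lower (darker).
Net: −2/3 +2 1/3 −2 = −1/3 stops.

1/3 stop darker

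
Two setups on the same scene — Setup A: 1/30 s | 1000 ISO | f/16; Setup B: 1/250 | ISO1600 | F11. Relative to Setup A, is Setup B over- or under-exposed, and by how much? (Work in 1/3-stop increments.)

Aperture: f/16 → f/14 → f/13 → f/11 — 1 stop opened up (brighter).
Shutter speed: 1/30 → 1/40 → 1/50 → 1/60 → 1/80 → 1/100 → 1/125 → 1/160 → 1/200 → 1/250 — 3 stops shorter (darker).
ISO: 1000 → 1250 → 1600 — 2/3 stop raised (brighter).
Net: +1 −3 +2/3 = −1 1/3 stops.

1 1/3 stops darker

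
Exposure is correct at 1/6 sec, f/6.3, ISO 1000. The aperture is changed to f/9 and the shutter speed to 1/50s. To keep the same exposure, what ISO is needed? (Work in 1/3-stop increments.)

Aperture: f/6.3 → f/7.1 → f/8 → f/9 — 1 stop smaller aperture (darker).
Shutter speed: 1/6 → 1/8 → 1/10 → 1/13 → 1/15 → 1/20 → 1/25 → 1/30 → 1/40 → 1/50 — 3 stops shorter (darker).
Net change so far: 4 stops darker. Offset with the ISO: 1000 → 1250 → 1600 → 2000 → 2500 → 3200 → 4000 → 5000 → 6400 → 8000 → 10000 → 12800 → 16000.

ISO 16000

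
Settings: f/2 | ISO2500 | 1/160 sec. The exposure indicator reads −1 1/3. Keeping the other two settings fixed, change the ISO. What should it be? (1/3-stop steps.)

Underexposed by 1 1/3 stops → need 1 1/3 stops brighter.
ISO: 2500 → 3200 → 4000 → 5000 → 6400.

ISO 6400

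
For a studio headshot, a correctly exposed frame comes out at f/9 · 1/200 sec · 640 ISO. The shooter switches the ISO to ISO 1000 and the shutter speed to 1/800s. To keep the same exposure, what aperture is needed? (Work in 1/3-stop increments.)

ISO: 640 → 800 → 1000 — 2/3 stop raised (brighter).
Shutter speed: 1/200 → 1/250 → 1/320 → 1/400 → 1/500 → 1/640 → 1/800 — 2 stops shorter (darker).
Net change so far: 1 1/3 stops darker. Offset with the aperture: f/9 → f/8 → f/7.1 → f/6.3 → f/5.6.

f/5.6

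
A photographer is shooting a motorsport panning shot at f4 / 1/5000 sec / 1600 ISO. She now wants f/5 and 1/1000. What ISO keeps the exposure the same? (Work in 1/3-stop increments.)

Aperture: f/4 → f/4.5 → f/5 — 2/3 stop narrower (darker).
Shutter speed: 1/5000 → 1/4000 → 1/3200 → 1/2500 → 1/2000 → 1/1600 → 1/1250 → 1/1000 — 2 1/3 stops slower (brighter).
Net change so far: 1 2/3 stops brighter. Offset with the ISO: 1600 → 1250 → 1000 → 800 → 640 → 500.

ISO 500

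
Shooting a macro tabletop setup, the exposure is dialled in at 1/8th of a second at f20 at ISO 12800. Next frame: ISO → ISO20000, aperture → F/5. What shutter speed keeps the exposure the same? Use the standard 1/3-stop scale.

1/200s

ISO: 12800 → 16000 → 20000 — 2/3 stop higher (brighter).
Aperture: f/20 → f/18 → f/16 → f/14 → f/13 → f/11 → f/10 → f/9 → f/8 → f/7.1 → f/6.3 → f/5.6 → f/5 — 4 stops opened up (brighter).
Net change so far: 4 2/3 stops brighter. Offset with the shutter speed: 1/8 → 1/10 → 1/13 → 1/15 → 1/20 → 1/25 → 1/30 → 1/40 → 1/50 → 1/60 → 1/80 → 1/100 → 1/125 → 1/160 → 1/200.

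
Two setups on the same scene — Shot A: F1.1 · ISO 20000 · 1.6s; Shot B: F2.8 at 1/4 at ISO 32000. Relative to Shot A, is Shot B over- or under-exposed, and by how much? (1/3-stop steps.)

4 2/3 stops darker

Aperture: f/1.1 → f/1.2 → f/1.4 → f/1.6 → f/1.8 → f/2 → f/2.2 → f/2.5 → f/2.8 — 2 2/3 stops narrower (darker).
Shutter speed: 1.6 → 1.3 → 1 → 0.8 → 0.6 → 0.5 → 0.4 → 0.3 → 1/4 — 2 2/3 stops shorter (darker).
ISO: 20000 → 25600 → 32000 — 2/3 stop higher (brighter).
Net: −2 2/3 −2 2/3 +2/3 = −4 2/3 stops.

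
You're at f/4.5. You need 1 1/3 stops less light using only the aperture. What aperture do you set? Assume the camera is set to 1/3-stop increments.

Aperture: f/4.5 → f/5 → f/5.6 → f/6.3 → f/7.1 — 1 1/3 stops stopped down (darker).

f/7.1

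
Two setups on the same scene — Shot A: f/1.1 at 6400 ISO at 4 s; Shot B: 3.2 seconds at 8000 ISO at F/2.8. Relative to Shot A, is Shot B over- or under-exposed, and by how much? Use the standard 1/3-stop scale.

2 2/3 stops darker

Aperture: f/1.1 → f/1.2 → f/1.4 → f/1.6 → f/1.8 → f/2 → f/2.2 → f/2.5 → f/2.8 — 2 2/3 stops smaller aperture (darker).
Shutter speed: 4 → 3.2 — 1/3 stop shorter (darker).
ISO: 6400 → 8000 — 1/3 stop higher (brighter).
Net: −2 2/3 −1/3 +1/3 = −2 2/3 stops.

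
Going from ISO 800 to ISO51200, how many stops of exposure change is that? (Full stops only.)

800 → 1600 → 3200 → 6400 → 12800 → 25600 → 51200 — count the steps: 6 stops.

6 stops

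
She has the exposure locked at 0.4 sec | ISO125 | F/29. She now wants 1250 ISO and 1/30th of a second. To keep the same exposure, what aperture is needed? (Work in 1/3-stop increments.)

ISO: 125 → 160 → 200 → 250 → 320 → 400 → 500 → 640 → 800 → 1000 → 1250 — 3 1/3 stops raised (brighter).
Shutter speed: 0.4 → 0.3 → 1/4 → 1/5 → 1/6 → 1/8 → 1/10 → 1/13 → 1/15 → 1/20 → 1/25 → 1/30 — 3 2/3 stops faster (darker).
Net change so far: 1/3 stop darker. Offset with the aperture: f/29 → f/25.

f/25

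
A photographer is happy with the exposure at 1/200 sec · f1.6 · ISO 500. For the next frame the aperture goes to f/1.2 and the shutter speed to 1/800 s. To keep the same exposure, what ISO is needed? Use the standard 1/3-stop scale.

Aperture: f/1.6 → f/1.4 → f/1.2 — 2/3 stop larger aperture (brighter).
Shutter speed: 1/200 → 1/250 → 1/320 → 1/400 → 1/500 → 1/640 → 1/800 — 2 stops faster (darker).
Net change so far: 1 1/3 stops darker. Offset with the ISO: 500 → 640 → 800 → 1000 → 1250.

ISO 1250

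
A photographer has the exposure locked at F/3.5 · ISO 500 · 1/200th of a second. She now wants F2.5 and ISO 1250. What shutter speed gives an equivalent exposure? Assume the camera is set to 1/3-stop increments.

Aperture: f/3.5 → f/3.2 → f/2.8 → f/2.5 — 1 stop wider (brighter).
ISO: 500 → 640 → 800 → 1000 → 1250 — 1 1/3 stops raised (brighter).
Net change so far: 2 1/3 stops brighter. Offset with the shutter speed: 1/200 → 1/250 → 1/320 → 1/400 → 1/500 → 1/640 → 1/800 → 1/1000.

1/1000s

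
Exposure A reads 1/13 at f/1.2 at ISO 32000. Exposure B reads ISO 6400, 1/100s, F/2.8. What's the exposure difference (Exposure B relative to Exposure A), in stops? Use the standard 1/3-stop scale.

7 2/3 stops darker

Aperture: f/1.2 → f/1.4 → f/1.6 → f/1.8 → f/2 → f/2.2 → f/2.5 → f/2.8 — 2 1/3 stops smaller aperture (darker).
Shutter speed: 1/13 → 1/15 → 1/20 → 1/25 → 1/30 → 1/40 → 1/50 → 1/60 → 1/80 → 1/100 — 3 stops faster (darker).
ISO: 32000 → 25600 → 20000 → 16000 → 12800 → 10000 → 8000 → 6400 — 2 1/3 stops lower (darker).
Net: −2 1/3 −3 −2 1/3 = −7 2/3 stops.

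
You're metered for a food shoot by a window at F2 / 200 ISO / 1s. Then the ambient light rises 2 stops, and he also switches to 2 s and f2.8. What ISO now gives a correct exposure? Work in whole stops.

ISO 50

Scene light: 2 stops brighter.
Shutter speed: 1 → 2 — 1 stop longer (brighter).
Aperture: f/2 → f/2.8 — 1 stop stopped down (darker).
Net so far: 2 stops brighter. ISO: 200 → 100 → 50.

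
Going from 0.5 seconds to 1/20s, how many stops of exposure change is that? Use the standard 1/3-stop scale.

3 1/3 stops

0.5 → 0.4 → 0.3 → 1/4 → 1/5 → 1/6 → 1/8 → 1/10 → 1/13 → 1/15 → 1/20 — count the steps: 10 third-stops = 3 1/3 stops.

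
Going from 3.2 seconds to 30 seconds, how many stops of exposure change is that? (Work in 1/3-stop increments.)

3.2 → 4 → 5 → 6 → 8 → 10 → 13 → 15 → 20 → 25 → 30 — count the steps: 10 third-stops = 3 1/3 stops.

3 1/3 stops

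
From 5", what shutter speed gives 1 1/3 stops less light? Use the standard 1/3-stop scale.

Shutter speed: 5 → 4 → 3.2 → 2.5 → 2 — 1 1/3 stops faster (darker).

2 s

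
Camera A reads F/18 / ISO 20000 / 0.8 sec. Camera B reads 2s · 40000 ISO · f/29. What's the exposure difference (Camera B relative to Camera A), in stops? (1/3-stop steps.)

1 stop brighter

Aperture: f/18 → f/20 → f/22 → f/25 → f/29 — 1 1/3 stops narrower (darker).
Shutter speed: 0.8 → 1 → 1.3 → 1.6 → 2 — 1 1/3 stops longer (brighter).
ISO: 20000 → 25600 → 32000 → 40000 — 1 stop raised (brighter).
Net: −1 1/3 +1 1/3 +1 = +1 stop.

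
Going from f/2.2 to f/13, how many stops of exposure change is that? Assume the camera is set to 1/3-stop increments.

f/2.2 → f/2.5 → f/2.8 → f/3.2 → f/3.5 → f/4 → f/4.5 → f/5 → f/5.6 → f/6.3 → f/7.1 → f/8 → f/9 → f/10 → f/11 → f/13 — count the steps: 15 third-stops = 5 stops.

5 stops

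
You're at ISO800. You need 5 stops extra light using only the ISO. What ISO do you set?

ISO 25600

ISO: 800 → 1600 → 3200 → 6400 → 12800 → 25600 — 5 stops raised (brighter).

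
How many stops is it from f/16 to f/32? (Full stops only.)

2 stops

f/16 → f/22 → f/32 — count the steps: 2 stops.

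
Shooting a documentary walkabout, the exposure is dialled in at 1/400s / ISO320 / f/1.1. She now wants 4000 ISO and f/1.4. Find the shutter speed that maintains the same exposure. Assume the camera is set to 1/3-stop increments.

ISO: 320 → 400 → 500 → 640 → 800 → 1000 → 1250 → 1600 → 2000 → 2500 → 3200 → 4000 — 3 2/3 stops higher (brighter).
Aperture: f/1.1 → f/1.2 → f/1.4 — 2/3 stop narrower (darker).
Net change so far: 3 stops brighter. Offset with the shutter speed: 1/400 → 1/500 → 1/640 → 1/800 → 1/1000 → 1/1250 → 1/1600 → 1/2000 → 1/2500 → 1/3200.

1/3200s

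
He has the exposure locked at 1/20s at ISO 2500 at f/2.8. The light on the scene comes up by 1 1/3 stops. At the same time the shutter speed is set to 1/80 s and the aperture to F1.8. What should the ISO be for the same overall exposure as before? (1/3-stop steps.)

Scene light: 1 1/3 stops brighter.
Shutter speed: 1/20 → 1/25 → 1/30 → 1/40 → 1/50 → 1/60 → 1/80 — 2 stops faster (darker).
Aperture: f/2.8 → f/2.5 → f/2.2 → f/2 → f/1.8 — 1 1/3 stops wider (brighter).
Net so far: 2/3 stop brighter. ISO: 2500 → 2000 → 1600.

ISO 1600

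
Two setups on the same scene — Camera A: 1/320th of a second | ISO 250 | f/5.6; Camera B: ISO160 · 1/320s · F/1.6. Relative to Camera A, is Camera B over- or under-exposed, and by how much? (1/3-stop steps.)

Aperture: f/5.6 → f/5 → f/4.5 → f/4 → f/3.5 → f/3.2 → f/2.8 → f/2.5 → f/2.2 → f/2 → f/1.8 → f/1.6 — 3 2/3 stops larger aperture (brighter).
Shutter speed: unchanged.
ISO: 250 → 200 → 160 — 2/3 stop lower (darker).
Net: +3 2/3 −2/3 = +3 stops.

3 stops brighter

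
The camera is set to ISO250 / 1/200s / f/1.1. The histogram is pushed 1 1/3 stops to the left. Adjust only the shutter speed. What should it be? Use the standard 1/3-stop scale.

1/80s

Underexposed by 1 1/3 stops → need 1 1/3 stops brighter.
Shutter speed: 1/200 → 1/160 → 1/125 → 1/100 → 1/80.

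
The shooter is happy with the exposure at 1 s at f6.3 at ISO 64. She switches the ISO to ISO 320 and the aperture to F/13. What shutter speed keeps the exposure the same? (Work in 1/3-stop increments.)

0.8 s

ISO: 64 → 80 → 100 → 125 → 160 → 200 → 250 → 320 — 2 1/3 stops higher (brighter).
Aperture: f/6.3 → f/7.1 → f/8 → f/9 → f/10 → f/11 → f/13 — 2 stops narrower (darker).
Net change so far: 1/3 stop brighter. Offset with the shutter speed: 1 → 0.8.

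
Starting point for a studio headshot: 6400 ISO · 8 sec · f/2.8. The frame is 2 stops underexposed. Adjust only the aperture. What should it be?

Underexposed by 2 stops → need 2 stops brighter.
Aperture: f/2.8 → f/2 → f/1.4.

f/1.4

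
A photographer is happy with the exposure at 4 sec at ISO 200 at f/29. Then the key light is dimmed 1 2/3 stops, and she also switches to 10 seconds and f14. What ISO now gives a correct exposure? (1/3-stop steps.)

ISO 64

Scene light: 1 2/3 stops darker.
Shutter speed: 4 → 5 → 6 → 8 → 10 — 1 1/3 stops longer (brighter).
Aperture: f/29 → f/25 → f/22 → f/20 → f/18 → f/16 → f/14 — 2 stops wider (brighter).
Net so far: 1 2/3 stops brighter. ISO: 200 → 160 → 125 → 100 → 80 → 64.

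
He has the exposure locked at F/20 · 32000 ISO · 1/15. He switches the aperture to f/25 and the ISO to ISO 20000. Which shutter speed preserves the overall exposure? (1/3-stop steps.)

1/6s

Aperture: f/20 → f/22 → f/25 — 2/3 stop narrower (darker).
ISO: 32000 → 25600 → 20000 — 2/3 stop lower (darker).
Net change so far: 1 1/3 stops darker. Offset with the shutter speed: 1/15 → 1/13 → 1/10 → 1/8 → 1/6.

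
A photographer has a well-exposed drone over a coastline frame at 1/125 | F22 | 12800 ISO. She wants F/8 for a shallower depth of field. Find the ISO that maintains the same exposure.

ISO 1600

Aperture: f/22 → f/16 → f/11 → f/8 — 3 stops wider (brighter).
Need 3 stops darker from the ISO: 12800 → 6400 → 3200 → 1600.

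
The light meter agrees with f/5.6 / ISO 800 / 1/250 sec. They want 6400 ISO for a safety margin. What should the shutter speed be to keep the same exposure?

1/2000s

ISO: 800 → 1600 → 3200 → 6400 — 3 stops higher (brighter).
Need 3 stops darker from the shutter speed: 1/250 → 1/500 → 1/1000 → 1/2000.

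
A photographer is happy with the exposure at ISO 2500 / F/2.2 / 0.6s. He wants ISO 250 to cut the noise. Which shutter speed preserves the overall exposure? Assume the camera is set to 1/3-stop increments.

6 s

ISO: 2500 → 2000 → 1600 → 1250 → 1000 → 800 → 640 → 500 → 400 → 320 → 250 — 3 1/3 stops lower (darker).
Need 3 1/3 stops brighter from the shutter speed: 0.6 → 0.8 → 1 → 1.3 → 1.6 → 2 → 2.5 → 3.2 → 4 → 5 → 6.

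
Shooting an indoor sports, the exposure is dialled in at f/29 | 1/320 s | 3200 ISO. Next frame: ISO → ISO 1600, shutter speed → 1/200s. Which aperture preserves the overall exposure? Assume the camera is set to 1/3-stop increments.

ISO: 3200 → 2500 → 2000 → 1600 — 1 stop lower (darker).
Shutter speed: 1/320 → 1/250 → 1/200 — 2/3 stop longer (brighter).
Net change so far: 1/3 stop darker. Offset with the aperture: f/29 → f/25.

f/25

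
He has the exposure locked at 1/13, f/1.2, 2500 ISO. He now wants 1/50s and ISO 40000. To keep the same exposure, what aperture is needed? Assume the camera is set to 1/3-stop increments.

f/2.5

Shutter speed: 1/13 → 1/15 → 1/20 → 1/25 → 1/30 → 1/40 → 1/50 — 2 stops shorter (darker).
ISO: 2500 → 3200 → 4000 → 5000 → 6400 → 8000 → 10000 → 12800 → 16000 → 20000 → 25600 → 32000 → 40000 — 4 stops raised (brighter).
Net change so far: 2 stops brighter. Offset with the aperture: f/1.2 → f/1.4 → f/1.6 → f/1.8 → f/2 → f/2.2 → f/2.5.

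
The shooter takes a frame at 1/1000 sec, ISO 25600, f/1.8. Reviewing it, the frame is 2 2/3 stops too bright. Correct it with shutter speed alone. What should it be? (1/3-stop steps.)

1/6400s

Overexposed by 2 2/3 stops → need 2 2/3 stops darker.
Shutter speed: 1/1000 → 1/1250 → 1/1600 → 1/2000 → 1/2500 → 1/3200 → 1/4000 → 1/5000 → 1/6400.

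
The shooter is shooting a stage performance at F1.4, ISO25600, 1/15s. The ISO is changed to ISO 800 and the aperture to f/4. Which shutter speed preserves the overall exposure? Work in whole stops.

ISO: 25600 → 12800 → 6400 → 3200 → 1600 → 800 — 5 stops dropped (darker).
Aperture: f/1.4 → f/2 → f/2.8 → f/4 — 3 stops stopped down (darker).
Net change so far: 8 stops darker. Offset with the shutter speed: 1/15 → 1/8 → 1/4 → 1/2 → 1 → 2 → 4 → 8 → 15.

15 s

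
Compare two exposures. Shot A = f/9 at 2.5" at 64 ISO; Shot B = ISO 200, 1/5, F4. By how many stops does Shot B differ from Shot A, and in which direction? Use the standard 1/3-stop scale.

Aperture: f/9 → f/8 → f/7.1 → f/6.3 → f/5.6 → f/5 → f/4.5 → f/4 — 2 1/3 stops wider (brighter).
Shutter speed: 2.5 → 2 → 1.6 → 1.3 → 1 → 0.8 → 0.6 → 0.5 → 0.4 → 0.3 → 1/4 → 1/5 — 3 2/3 stops faster (darker).
ISO: 64 → 80 → 100 → 125 → 160 → 200 — 1 2/3 stops higher (brighter).
Net: +2 1/3 −3 2/3 +1 2/3 = +1/3 stops.

1/3 stop brighter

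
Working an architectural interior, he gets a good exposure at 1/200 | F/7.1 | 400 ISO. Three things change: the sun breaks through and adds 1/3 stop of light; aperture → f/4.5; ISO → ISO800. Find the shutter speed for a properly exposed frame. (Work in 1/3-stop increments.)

1/1250s

Scene light: 1/3 stop brighter.
Aperture: f/7.1 → f/6.3 → f/5.6 → f/5 → f/4.5 — 1 1/3 stops opened up (brighter).
ISO: 400 → 500 → 640 → 800 — 1 stop raised (brighter).
Net so far: 2 2/3 stops brighter. Shutter speed: 1/200 → 1/250 → 1/320 → 1/400 → 1/500 → 1/640 → 1/800 → 1/1000 → 1/1250.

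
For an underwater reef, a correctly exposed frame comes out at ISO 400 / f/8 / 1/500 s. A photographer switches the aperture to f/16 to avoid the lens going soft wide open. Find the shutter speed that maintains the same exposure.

1/125s

Aperture: f/8 → f/11 → f/16 — 2 stops stopped down (darker).
Need 2 stops brighter from the shutter speed: 1/500 → 1/250 → 1/125.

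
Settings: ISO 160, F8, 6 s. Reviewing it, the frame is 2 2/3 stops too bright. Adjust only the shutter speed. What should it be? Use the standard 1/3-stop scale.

Overexposed by 2 2/3 stops → need 2 2/3 stops darker.
Shutter speed: 6 → 5 → 4 → 3.2 → 2.5 → 2 → 1.6 → 1.3 → 1.

1 s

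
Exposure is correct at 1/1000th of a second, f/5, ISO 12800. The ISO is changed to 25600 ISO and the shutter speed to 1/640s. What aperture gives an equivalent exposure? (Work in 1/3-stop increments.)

ISO: 12800 → 16000 → 20000 → 25600 — 1 stop raised (brighter).
Shutter speed: 1/1000 → 1/800 → 1/640 — 2/3 stop longer (brighter).
Net change so far: 1 2/3 stops brighter. Offset with the aperture: f/5 → f/5.6 → f/6.3 → f/7.1 → f/8 → f/9.

f/9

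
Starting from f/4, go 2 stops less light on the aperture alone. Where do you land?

Aperture: f/4 → f/5.6 → f/8 — 2 stops smaller aperture (darker).

f/8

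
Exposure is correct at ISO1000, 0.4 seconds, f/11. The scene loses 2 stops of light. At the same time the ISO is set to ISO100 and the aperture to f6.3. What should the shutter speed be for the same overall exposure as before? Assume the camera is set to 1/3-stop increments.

5 s

Scene light: 2 stops darker.
ISO: 1000 → 800 → 640 → 500 → 400 → 320 → 250 → 200 → 160 → 125 → 100 — 3 1/3 stops lower (darker).
Aperture: f/11 → f/10 → f/9 → f/8 → f/7.1 → f/6.3 — 1 2/3 stops wider (brighter).
Net so far: 3 2/3 stops darker. Shutter speed: 0.4 → 0.5 → 0.6 → 0.8 → 1 → 1.3 → 1.6 → 2 → 2.5 → 3.2 → 4 → 5.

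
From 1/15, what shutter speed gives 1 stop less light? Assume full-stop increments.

1/30s

Shutter speed: 1/15 → 1/30 — 1 stop shorter (darker).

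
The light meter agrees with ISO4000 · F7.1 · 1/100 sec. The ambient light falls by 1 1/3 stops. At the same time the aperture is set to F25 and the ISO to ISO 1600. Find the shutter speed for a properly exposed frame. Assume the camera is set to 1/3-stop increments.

0.8 s

Scene light: 1 1/3 stops darker.
Aperture: f/7.1 → f/8 → f/9 → f/10 → f/11 → f/13 → f/14 → f/16 → f/18 → f/20 → f/22 → f/25 — 3 2/3 stops narrower (darker).
ISO: 4000 → 3200 → 2500 → 2000 → 1600 — 1 1/3 stops dropped (darker).
Net so far: 6 1/3 stops darker. Shutter speed: 1/100 → 1/80 → 1/60 → 1/50 → 1/40 → 1/30 → 1/25 → 1/20 → 1/15 → 1/13 → 1/10 → 1/8 → 1/6 → 1/5 → 1/4 → 0.3 → 0.4 → 0.5 → 0.6 → 0.8.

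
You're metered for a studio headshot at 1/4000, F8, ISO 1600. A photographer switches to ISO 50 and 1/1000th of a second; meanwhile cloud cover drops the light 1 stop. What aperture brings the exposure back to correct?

f/2

Scene light: 1 stop darker.
ISO: 1600 → 800 → 400 → 200 → 100 → 50 — 5 stops dropped (darker).
Shutter speed: 1/4000 → 1/2000 → 1/1000 — 2 stops slower (brighter).
Net so far: 4 stops darker. Aperture: f/8 → f/5.6 → f/4 → f/2.8 → f/2.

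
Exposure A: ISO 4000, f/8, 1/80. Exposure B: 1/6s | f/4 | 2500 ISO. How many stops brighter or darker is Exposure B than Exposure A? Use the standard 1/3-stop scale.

5 stops brighter

Aperture: f/8 → f/7.1 → f/6.3 → f/5.6 → f/5 → f/4.5 → f/4 — 2 stops opened up (brighter).
Shutter speed: 1/80 → 1/60 → 1/50 → 1/40 → 1/30 → 1/25 → 1/20 → 1/15 → 1/13 → 1/10 → 1/8 → 1/6 — 3 2/3 stops longer (brighter).
ISO: 4000 → 3200 → 2500 — 2/3 stop dropped (darker).
Net: +2 +3 2/3 −2/3 = +5 stops.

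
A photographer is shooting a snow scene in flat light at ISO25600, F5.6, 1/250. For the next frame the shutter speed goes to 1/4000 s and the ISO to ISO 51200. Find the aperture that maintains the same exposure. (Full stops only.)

Shutter speed: 1/250 → 1/500 → 1/1000 → 1/2000 → 1/4000 — 4 stops shorter (darker).
ISO: 25600 → 51200 — 1 stop higher (brighter).
Net change so far: 3 stops darker. Offset with the aperture: f/5.6 → f/4 → f/2.8 → f/2.

f/2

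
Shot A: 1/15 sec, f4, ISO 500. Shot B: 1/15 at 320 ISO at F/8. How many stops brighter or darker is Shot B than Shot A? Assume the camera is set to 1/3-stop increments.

Aperture: f/4 → f/4.5 → f/5 → f/5.6 → f/6.3 → f/7.1 → f/8 — 2 stops smaller aperture (darker).
Shutter speed: unchanged.
ISO: 500 → 400 → 320 — 2/3 stop dropped (darker).
Net: −2 −2/3 = −2 2/3 stops.

2 2/3 stops darker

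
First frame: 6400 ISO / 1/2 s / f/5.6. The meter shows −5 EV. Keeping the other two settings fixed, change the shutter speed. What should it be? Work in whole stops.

Underexposed by 5 stops → need 5 stops brighter.
Shutter speed: 1/2 → 1 → 2 → 4 → 8 → 15.

15 s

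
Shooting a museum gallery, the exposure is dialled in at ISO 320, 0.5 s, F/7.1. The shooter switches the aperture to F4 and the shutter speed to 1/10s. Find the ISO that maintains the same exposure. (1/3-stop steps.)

Aperture: f/7.1 → f/6.3 → f/5.6 → f/5 → f/4.5 → f/4 — 1 2/3 stops wider (brighter).
Shutter speed: 0.5 → 0.4 → 0.3 → 1/4 → 1/5 → 1/6 → 1/8 → 1/10 — 2 1/3 stops faster (darker).
Net change so far: 2/3 stop darker. Offset with the ISO: 320 → 400 → 500.

ISO 500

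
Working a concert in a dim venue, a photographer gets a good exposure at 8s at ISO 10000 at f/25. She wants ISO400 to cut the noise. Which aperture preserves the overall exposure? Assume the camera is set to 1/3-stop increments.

ISO: 10000 → 8000 → 6400 → 5000 → 4000 → 3200 → 2500 → 2000 → 1600 → 1250 → 1000 → 800 → 640 → 500 → 400 — 4 2/3 stops dropped (darker).
Need 4 2/3 stops brighter from the aperture: f/25 → f/22 → f/20 → f/18 → f/16 → f/14 → f/13 → f/11 → f/10 → f/9 → f/8 → f/7.1 → f/6.3 → f/5.6 → f/5.

f/5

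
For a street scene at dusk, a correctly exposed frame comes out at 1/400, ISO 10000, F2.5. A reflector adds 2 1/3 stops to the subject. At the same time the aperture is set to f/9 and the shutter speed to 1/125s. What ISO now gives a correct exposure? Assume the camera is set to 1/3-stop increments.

Scene light: 2 1/3 stops brighter.
Aperture: f/2.5 → f/2.8 → f/3.2 → f/3.5 → f/4 → f/4.5 → f/5 → f/5.6 → f/6.3 → f/7.1 → f/8 → f/9 — 3 2/3 stops stopped down (darker).
Shutter speed: 1/400 → 1/320 → 1/250 → 1/200 → 1/160 → 1/125 — 1 2/3 stops slower (brighter).
Net so far: 1/3 stop brighter. ISO: 10000 → 8000.

ISO 8000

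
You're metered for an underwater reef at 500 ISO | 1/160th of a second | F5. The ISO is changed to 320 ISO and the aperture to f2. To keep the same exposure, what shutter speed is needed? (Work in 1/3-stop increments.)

ISO: 500 → 400 → 320 — 2/3 stop lower (darker).
Aperture: f/5 → f/4.5 → f/4 → f/3.5 → f/3.2 → f/2.8 → f/2.5 → f/2.2 → f/2 — 2 2/3 stops wider (brighter).
Net change so far: 2 stops brighter. Offset with the shutter speed: 1/160 → 1/200 → 1/250 → 1/320 → 1/400 → 1/500 → 1/640.

1/640s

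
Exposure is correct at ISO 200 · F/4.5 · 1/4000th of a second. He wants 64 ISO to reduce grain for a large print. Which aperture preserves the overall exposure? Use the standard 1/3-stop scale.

f/2.5

ISO: 200 → 160 → 125 → 100 → 80 → 64 — 1 2/3 stops dropped (darker).
Need 1 2/3 stops brighter from the aperture: f/4.5 → f/4 → f/3.5 → f/3.2 → f/2.8 → f/2.5.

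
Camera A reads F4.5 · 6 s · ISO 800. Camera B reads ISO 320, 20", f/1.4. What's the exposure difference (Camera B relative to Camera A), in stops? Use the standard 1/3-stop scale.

Aperture: f/4.5 → f/4 → f/3.5 → f/3.2 → f/2.8 → f/2.5 → f/2.2 → f/2 → f/1.8 → f/1.6 → f/1.4 — 3 1/3 stops larger aperture (brighter).
Shutter speed: 6 → 8 → 10 → 13 → 15 → 20 — 1 2/3 stops slower (brighter).
ISO: 800 → 640 → 500 → 400 → 320 — 1 1/3 stops dropped (darker).
Net: +3 1/3 +1 2/3 −1 1/3 = +3 2/3 stops.

3 2/3 stops brighter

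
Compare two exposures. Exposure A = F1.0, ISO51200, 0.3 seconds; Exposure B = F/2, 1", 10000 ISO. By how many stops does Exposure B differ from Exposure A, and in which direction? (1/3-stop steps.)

Aperture: f/1.0 → f/1.1 → f/1.2 → f/1.4 → f/1.6 → f/1.8 → f/2 — 2 stops smaller aperture (darker).
Shutter speed: 0.3 → 0.4 → 0.5 → 0.6 → 0.8 → 1 — 1 2/3 stops slower (brighter).
ISO: 51200 → 40000 → 32000 → 25600 → 20000 → 16000 → 12800 → 10000 — 2 1/3 stops dropped (darker).
Net: −2 +1 2/3 −2 1/3 = −2 2/3 stops.

2 2/3 stops darker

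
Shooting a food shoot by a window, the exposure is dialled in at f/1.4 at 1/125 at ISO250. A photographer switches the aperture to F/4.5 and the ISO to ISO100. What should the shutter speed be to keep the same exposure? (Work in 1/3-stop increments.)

1/5s

Aperture: f/1.4 → f/1.6 → f/1.8 → f/2 → f/2.2 → f/2.5 → f/2.8 → f/3.2 → f/3.5 → f/4 → f/4.5 — 3 1/3 stops stopped down (darker).
ISO: 250 → 200 → 160 → 125 → 100 — 1 1/3 stops lower (darker).
Net change so far: 4 2/3 stops darker. Offset with the shutter speed: 1/125 → 1/100 → 1/80 → 1/60 → 1/50 → 1/40 → 1/30 → 1/25 → 1/20 → 1/15 → 1/13 → 1/10 → 1/8 → 1/6 → 1/5.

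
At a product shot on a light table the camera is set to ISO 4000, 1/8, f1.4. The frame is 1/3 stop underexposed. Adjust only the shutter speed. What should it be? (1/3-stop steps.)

1/6s

Underexposed by 1/3 stop → need 1/3 stop brighter.
Shutter speed: 1/8 → 1/6.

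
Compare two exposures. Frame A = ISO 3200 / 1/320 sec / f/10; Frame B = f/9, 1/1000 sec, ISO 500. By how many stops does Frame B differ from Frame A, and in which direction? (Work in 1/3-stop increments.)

4 stops darker

Aperture: f/10 → f/9 — 1/3 stop wider (brighter).
Shutter speed: 1/320 → 1/400 → 1/500 → 1/640 → 1/800 → 1/1000 — 1 2/3 stops shorter (darker).
ISO: 3200 → 2500 → 2000 → 1600 → 1250 → 1000 → 800 → 640 → 500 — 2 2/3 stops lower (darker).
Net: +1/3 −1 2/3 −2 2/3 = −4 stops.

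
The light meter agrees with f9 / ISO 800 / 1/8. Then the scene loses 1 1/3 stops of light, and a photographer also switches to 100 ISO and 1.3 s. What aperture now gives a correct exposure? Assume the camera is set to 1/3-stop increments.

f/6.3

Scene light: 1 1/3 stops darker.
ISO: 800 → 640 → 500 → 400 → 320 → 250 → 200 → 160 → 125 → 100 — 3 stops dropped (darker).
Shutter speed: 1/8 → 1/6 → 1/5 → 1/4 → 0.3 → 0.4 → 0.5 → 0.6 → 0.8 → 1 → 1.3 — 3 1/3 stops slower (brighter).
Net so far: 1 stop darker. Aperture: f/9 → f/8 → f/7.1 → f/6.3.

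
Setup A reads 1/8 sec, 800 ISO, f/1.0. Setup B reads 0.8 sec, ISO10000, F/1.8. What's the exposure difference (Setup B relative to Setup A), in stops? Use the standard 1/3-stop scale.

Aperture: f/1.0 → f/1.1 → f/1.2 → f/1.4 → f/1.6 → f/1.8 — 1 2/3 stops stopped down (darker).
Shutter speed: 1/8 → 1/6 → 1/5 → 1/4 → 0.3 → 0.4 → 0.5 → 0.6 → 0.8 — 2 2/3 stops slower (brighter).
ISO: 800 → 1000 → 1250 → 1600 → 2000 → 2500 → 3200 → 4000 → 5000 → 6400 → 8000 → 10000 — 3 2/3 stops higher (brighter).
Net: −1 2/3 +2 2/3 +3 2/3 = +4 2/3 stops.

4 2/3 stops brighter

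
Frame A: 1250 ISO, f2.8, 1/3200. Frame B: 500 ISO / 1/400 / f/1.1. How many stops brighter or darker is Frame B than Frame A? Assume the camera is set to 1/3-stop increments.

Aperture: f/2.8 → f/2.5 → f/2.2 → f/2 → f/1.8 → f/1.6 → f/1.4 → f/1.2 → f/1.1 — 2 2/3 stops wider (brighter).
Shutter speed: 1/3200 → 1/2500 → 1/2000 → 1/1600 → 1/1250 → 1/1000 → 1/800 → 1/640 → 1/500 → 1/400 — 3 stops longer (brighter).
ISO: 1250 → 1000 → 800 → 640 → 500 — 1 1/3 stops dropped (darker).
Net: +2 2/3 +3 −1 1/3 = +4 1/3 stops.

4 1/3 stops brighter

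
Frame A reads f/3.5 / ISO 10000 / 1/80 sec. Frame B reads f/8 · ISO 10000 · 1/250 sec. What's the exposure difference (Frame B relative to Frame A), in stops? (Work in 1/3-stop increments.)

Aperture: f/3.5 → f/4 → f/4.5 → f/5 → f/5.6 → f/6.3 → f/7.1 → f/8 — 2 1/3 stops narrower (darker).
Shutter speed: 1/80 → 1/100 → 1/125 → 1/160 → 1/200 → 1/250 — 1 2/3 stops faster (darker).
ISO: unchanged.
Net: −2 1/3 −1 2/3 = −4 stops.

4 stops darker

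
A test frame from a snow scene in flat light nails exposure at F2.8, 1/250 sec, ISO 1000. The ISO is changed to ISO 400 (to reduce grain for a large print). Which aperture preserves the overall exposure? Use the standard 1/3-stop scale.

f/1.8

ISO: 1000 → 800 → 640 → 500 → 400 — 1 1/3 stops lower (darker).
Need 1 1/3 stops brighter from the aperture: f/2.8 → f/2.5 → f/2.2 → f/2 → f/1.8.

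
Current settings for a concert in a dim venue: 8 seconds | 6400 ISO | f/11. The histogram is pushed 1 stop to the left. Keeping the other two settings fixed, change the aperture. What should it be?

Underexposed by 1 stop → need 1 stop brighter.
Aperture: f/11 → f/8.

f/8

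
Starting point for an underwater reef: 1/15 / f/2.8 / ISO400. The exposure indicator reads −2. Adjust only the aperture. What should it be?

Underexposed by 2 stops → need 2 stops brighter.
Aperture: f/2.8 → f/2 → f/1.4.

f/1.4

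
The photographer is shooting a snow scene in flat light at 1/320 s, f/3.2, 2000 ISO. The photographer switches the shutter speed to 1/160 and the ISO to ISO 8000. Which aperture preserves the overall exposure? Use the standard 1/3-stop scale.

Shutter speed: 1/320 → 1/250 → 1/200 → 1/160 — 1 stop longer (brighter).
ISO: 2000 → 2500 → 3200 → 4000 → 5000 → 6400 → 8000 — 2 stops higher (brighter).
Net change so far: 3 stops brighter. Offset with the aperture: f/3.2 → f/3.5 → f/4 → f/4.5 → f/5 → f/5.6 → f/6.3 → f/7.1 → f/8 → f/9.

f/9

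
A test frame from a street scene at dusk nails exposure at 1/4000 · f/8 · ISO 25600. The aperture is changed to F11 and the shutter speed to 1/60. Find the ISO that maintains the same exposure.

Aperture: f/8 → f/11 — 1 stop stopped down (darker).
Shutter speed: 1/4000 → 1/2000 → 1/1000 → 1/500 → 1/250 → 1/125 → 1/60 — 6 stops longer (brighter).
Net change so far: 5 stops brighter. Offset with the ISO: 25600 → 12800 → 6400 → 3200 → 1600 → 800.

ISO 800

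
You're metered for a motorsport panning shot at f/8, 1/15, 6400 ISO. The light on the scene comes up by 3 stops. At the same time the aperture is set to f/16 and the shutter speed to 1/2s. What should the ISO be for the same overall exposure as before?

Scene light: 3 stops brighter.
Aperture: f/8 → f/11 → f/16 — 2 stops smaller aperture (darker).
Shutter speed: 1/15 → 1/8 → 1/4 → 1/2 — 3 stops slower (brighter).
Net so far: 4 stops brighter. ISO: 6400 → 3200 → 1600 → 800 → 400.

ISO 400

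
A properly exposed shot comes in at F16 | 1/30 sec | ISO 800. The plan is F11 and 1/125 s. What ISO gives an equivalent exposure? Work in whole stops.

Aperture: f/16 → f/11 — 1 stop larger aperture (brighter).
Shutter speed: 1/30 → 1/60 → 1/125 — 2 stops faster (darker).
Net change so far: 1 stop darker. Offset with the ISO: 800 → 1600.

ISO 1600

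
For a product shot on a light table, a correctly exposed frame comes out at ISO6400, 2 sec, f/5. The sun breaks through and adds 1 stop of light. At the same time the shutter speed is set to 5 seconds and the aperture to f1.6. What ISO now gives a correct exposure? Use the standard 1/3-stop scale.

ISO 125

Scene light: 1 stop brighter.
Shutter speed: 2 → 2.5 → 3.2 → 4 → 5 — 1 1/3 stops longer (brighter).
Aperture: f/5 → f/4.5 → f/4 → f/3.5 → f/3.2 → f/2.8 → f/2.5 → f/2.2 → f/2 → f/1.8 → f/1.6 — 3 1/3 stops opened up (brighter).
Net so far: 5 2/3 stops brighter. ISO: 6400 → 5000 → 4000 → 3200 → 2500 → 2000 → 1600 → 1250 → 1000 → 800 → 640 → 500 → 400 → 320 → 250 → 200 → 160 → 125.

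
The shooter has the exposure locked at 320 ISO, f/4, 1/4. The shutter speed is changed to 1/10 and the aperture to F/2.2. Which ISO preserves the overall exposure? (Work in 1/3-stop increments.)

Shutter speed: 1/4 → 1/5 → 1/6 → 1/8 → 1/10 — 1 1/3 stops shorter (darker).
Aperture: f/4 → f/3.5 → f/3.2 → f/2.8 → f/2.5 → f/2.2 — 1 2/3 stops wider (brighter).
Net change so far: 1/3 stop brighter. Offset with the ISO: 320 → 250.

ISO 250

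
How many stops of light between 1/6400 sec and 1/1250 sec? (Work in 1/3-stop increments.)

2 1/3 stops

1/6400 → 1/5000 → 1/4000 → 1/3200 → 1/2500 → 1/2000 → 1/1600 → 1/1250 — count the steps: 7 third-stops = 2 1/3 stops.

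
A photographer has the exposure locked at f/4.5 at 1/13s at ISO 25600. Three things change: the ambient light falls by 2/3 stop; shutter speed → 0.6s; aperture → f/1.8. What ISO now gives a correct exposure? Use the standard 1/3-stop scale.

Scene light: 2/3 stop darker.
Shutter speed: 1/13 → 1/10 → 1/8 → 1/6 → 1/5 → 1/4 → 0.3 → 0.4 → 0.5 → 0.6 — 3 stops slower (brighter).
Aperture: f/4.5 → f/4 → f/3.5 → f/3.2 → f/2.8 → f/2.5 → f/2.2 → f/2 → f/1.8 — 2 2/3 stops wider (brighter).
Net so far: 5 stops brighter. ISO: 25600 → 20000 → 16000 → 12800 → 10000 → 8000 → 6400 → 5000 → 4000 → 3200 → 2500 → 2000 → 1600 → 1250 → 1000 → 800.

ISO 800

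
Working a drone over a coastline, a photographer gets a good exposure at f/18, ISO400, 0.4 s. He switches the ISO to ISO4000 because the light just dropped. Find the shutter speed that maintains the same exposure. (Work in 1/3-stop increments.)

1/25s

ISO: 400 → 500 → 640 → 800 → 1000 → 1250 → 1600 → 2000 → 2500 → 3200 → 4000 — 3 1/3 stops higher (brighter).
Need 3 1/3 stops darker from the shutter speed: 0.4 → 0.3 → 1/4 → 1/5 → 1/6 → 1/8 → 1/10 → 1/13 → 1/15 → 1/20 → 1/25.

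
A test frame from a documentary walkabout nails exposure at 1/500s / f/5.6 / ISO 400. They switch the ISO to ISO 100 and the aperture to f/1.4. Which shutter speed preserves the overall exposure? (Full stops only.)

ISO: 400 → 200 → 100 — 2 stops dropped (darker).
Aperture: f/5.6 → f/4 → f/2.8 → f/2 → f/1.4 — 4 stops wider (brighter).
Net change so far: 2 stops brighter. Offset with the shutter speed: 1/500 → 1/1000 → 1/2000.

1/2000s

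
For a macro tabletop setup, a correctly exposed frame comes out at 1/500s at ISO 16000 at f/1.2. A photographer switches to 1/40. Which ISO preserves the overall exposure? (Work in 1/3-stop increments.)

ISO 1250

Shutter speed: 1/500 → 1/400 → 1/320 → 1/250 → 1/200 → 1/160 → 1/125 → 1/100 → 1/80 → 1/60 → 1/50 → 1/40 — 3 2/3 stops longer (brighter).
Need 3 2/3 stops darker from the ISO: 16000 → 12800 → 10000 → 8000 → 6400 → 5000 → 4000 → 3200 → 2500 → 2000 → 1600 → 1250.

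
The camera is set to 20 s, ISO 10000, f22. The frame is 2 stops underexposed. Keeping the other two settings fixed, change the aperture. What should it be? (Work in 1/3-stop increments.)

f/11

Underexposed by 2 stops → need 2 stops brighter.
Aperture: f/22 → f/20 → f/18 → f/16 → f/14 → f/13 → f/11.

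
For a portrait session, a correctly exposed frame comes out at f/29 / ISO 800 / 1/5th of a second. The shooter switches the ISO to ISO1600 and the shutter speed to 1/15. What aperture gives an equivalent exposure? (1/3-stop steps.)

ISO: 800 → 1000 → 1250 → 1600 — 1 stop higher (brighter).
Shutter speed: 1/5 → 1/6 → 1/8 → 1/10 → 1/13 → 1/15 — 1 2/3 stops faster (darker).
Net change so far: 2/3 stop darker. Offset with the aperture: f/29 → f/25 → f/22.

f/22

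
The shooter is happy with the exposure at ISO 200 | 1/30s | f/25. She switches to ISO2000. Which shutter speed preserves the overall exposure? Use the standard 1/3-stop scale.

1/320s

ISO: 200 → 250 → 320 → 400 → 500 → 640 → 800 → 1000 → 1250 → 1600 → 2000 — 3 1/3 stops higher (brighter).
Need 3 1/3 stops darker from the shutter speed: 1/30 → 1/40 → 1/50 → 1/60 → 1/80 → 1/100 → 1/125 → 1/160 → 1/200 → 1/250 → 1/320.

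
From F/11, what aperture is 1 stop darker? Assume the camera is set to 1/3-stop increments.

Aperture: f/11 → f/13 → f/14 → f/16 — 1 stop stopped down (darker).

f/16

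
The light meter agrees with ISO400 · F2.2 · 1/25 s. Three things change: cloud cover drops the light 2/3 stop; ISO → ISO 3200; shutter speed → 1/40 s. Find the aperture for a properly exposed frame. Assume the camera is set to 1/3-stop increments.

Scene light: 2/3 stop darker.
ISO: 400 → 500 → 640 → 800 → 1000 → 1250 → 1600 → 2000 → 2500 → 3200 — 3 stops raised (brighter).
Shutter speed: 1/25 → 1/30 → 1/40 — 2/3 stop faster (darker).
Net so far: 1 2/3 stops brighter. Aperture: f/2.2 → f/2.5 → f/2.8 → f/3.2 → f/3.5 → f/4.

f/4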